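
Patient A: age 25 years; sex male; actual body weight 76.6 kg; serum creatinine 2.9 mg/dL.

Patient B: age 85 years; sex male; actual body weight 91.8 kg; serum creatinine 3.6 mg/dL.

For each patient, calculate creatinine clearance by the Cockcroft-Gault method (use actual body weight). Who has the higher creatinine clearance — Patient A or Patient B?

Patient A

Patient A: CrCl = (140 − 25) × 76.6 / (72 × 2.9) = 8809.0 / 208.80 ≈ 42.2 mL/min
Patient B: CrCl = (140 − 85) × 91.8 / (72 × 3.6) = 5049.0 / 259.20 ≈ 19.5 mL/min
42.2 vs 19.5 mL/min → Patient A is higher.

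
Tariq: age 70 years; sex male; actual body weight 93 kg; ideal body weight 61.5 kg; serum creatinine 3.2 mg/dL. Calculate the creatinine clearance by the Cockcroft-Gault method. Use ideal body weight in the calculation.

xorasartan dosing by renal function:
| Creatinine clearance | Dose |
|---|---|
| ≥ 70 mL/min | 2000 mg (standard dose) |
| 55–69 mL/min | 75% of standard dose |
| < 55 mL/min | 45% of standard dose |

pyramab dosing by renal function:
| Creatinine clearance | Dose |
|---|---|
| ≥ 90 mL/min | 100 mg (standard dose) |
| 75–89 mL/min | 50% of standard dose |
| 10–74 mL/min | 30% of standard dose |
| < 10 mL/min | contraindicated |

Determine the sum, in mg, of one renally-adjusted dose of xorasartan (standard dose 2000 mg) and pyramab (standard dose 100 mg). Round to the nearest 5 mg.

930 mg

CrCl = (140 − 70) × 61.5 / (72 × 3.2) = 4305.0 / 230.40 ≈ 18.7 mL/min
CrCl ≈ 19 mL/min.
xorasartan: < 55 mL/min → 45% of 2000 mg = 900 mg.
pyramab: 10–74 mL/min → 30% of 100 mg = 30 mg.
Total = 900 + 30 = 930 mg.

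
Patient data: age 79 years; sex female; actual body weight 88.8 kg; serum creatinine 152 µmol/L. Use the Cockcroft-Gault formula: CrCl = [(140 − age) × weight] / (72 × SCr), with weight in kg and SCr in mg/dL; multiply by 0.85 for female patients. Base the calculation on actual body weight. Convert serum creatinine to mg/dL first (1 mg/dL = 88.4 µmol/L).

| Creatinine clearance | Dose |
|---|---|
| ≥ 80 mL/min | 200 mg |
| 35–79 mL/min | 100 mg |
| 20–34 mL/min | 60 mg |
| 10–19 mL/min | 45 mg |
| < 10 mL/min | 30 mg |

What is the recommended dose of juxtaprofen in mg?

100 mg

SCr = 152 / 88.4 = 1.719 mg/dL
CrCl = (140 − 79) × 88.8 / (72 × 1.719) × 0.85 = 5416.8 / 123.77 × 0.85 ≈ 37.2 mL/min
CrCl ≈ 37 mL/min → bracket 35–79 mL/min.
Dose for this bracket: 100 mg.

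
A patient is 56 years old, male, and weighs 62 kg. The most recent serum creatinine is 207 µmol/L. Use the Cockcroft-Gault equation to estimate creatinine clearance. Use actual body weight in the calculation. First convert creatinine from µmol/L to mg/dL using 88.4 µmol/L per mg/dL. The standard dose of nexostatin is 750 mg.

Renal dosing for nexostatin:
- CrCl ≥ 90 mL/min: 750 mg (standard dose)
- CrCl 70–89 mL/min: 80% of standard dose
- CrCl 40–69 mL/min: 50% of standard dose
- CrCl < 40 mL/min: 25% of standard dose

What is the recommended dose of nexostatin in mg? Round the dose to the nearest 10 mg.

190 mg

SCr = 207 / 88.4 = 2.342 mg/dL
CrCl = (140 − 56) × 62 / (72 × 2.342) = 5208.0 / 168.62 ≈ 30.9 mL/min
CrCl ≈ 31 mL/min → bracket < 40 mL/min.
25% of 750 mg = 187.5 mg → 190 mg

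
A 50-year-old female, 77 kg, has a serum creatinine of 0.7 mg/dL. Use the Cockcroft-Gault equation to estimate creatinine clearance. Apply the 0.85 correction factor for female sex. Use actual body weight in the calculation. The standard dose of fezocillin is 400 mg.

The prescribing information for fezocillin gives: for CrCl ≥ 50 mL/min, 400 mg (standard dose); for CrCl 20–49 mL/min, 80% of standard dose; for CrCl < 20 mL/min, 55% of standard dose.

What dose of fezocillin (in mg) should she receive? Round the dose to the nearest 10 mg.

CrCl = (140 − 50) × 77 / (72 × 0.7) × 0.85 = 6930.0 / 50.40 × 0.85 ≈ 116.9 mL/min
CrCl ≈ 117 mL/min → bracket ≥ 50 mL/min.
100% of 400 mg = 400 mg

400 mg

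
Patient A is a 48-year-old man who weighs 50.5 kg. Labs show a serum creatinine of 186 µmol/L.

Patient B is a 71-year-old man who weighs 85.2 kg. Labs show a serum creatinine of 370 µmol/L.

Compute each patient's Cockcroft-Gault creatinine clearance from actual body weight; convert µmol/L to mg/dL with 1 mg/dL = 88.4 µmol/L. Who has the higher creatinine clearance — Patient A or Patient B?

Patient A: SCr = 186 / 88.4 = 2.104 mg/dL
Patient A: CrCl = (140 − 48) × 50.5 / (72 × 2.104) = 4646.0 / 151.49 ≈ 30.7 mL/min
Patient B: SCr = 370 / 88.4 = 4.186 mg/dL
Patient B: CrCl = (140 − 71) × 85.2 / (72 × 4.186) = 5878.8 / 301.39 ≈ 19.5 mL/min
30.7 vs 19.5 mL/min → Patient A is higher.

Patient A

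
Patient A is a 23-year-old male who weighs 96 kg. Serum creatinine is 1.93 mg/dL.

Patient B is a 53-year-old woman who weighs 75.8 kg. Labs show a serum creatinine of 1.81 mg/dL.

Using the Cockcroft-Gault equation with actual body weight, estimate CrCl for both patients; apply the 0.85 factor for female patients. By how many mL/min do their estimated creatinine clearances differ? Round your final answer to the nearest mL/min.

Patient A: CrCl = (140 − 23) × 96 / (72 × 1.93) = 11232.0 / 138.96 ≈ 80.8 mL/min
Patient B: CrCl = (140 − 53) × 75.8 / (72 × 1.81) × 0.85 = 6594.6 / 130.32 × 0.85 ≈ 43.0 mL/min
|80.8 − 43.0| = 37.8 mL/min

38 mL/min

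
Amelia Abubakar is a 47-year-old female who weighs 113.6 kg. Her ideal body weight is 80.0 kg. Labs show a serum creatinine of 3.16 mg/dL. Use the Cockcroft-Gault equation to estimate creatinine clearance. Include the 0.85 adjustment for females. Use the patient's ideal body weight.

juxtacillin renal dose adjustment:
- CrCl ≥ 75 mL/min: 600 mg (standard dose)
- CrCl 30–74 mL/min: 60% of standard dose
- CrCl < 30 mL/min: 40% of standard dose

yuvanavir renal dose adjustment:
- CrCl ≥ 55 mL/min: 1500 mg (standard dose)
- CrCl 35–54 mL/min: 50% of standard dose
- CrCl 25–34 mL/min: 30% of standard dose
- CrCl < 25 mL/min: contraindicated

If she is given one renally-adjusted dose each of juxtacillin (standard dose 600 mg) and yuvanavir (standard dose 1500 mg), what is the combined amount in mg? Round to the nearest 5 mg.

690 mg

CrCl = (140 − 47) × 80 / (72 × 3.16) × 0.85 = 7440.0 / 227.52 × 0.85 ≈ 27.8 mL/min
CrCl ≈ 28 mL/min.
juxtacillin: < 30 mL/min → 40% of 600 mg = 240 mg.
yuvanavir: 25–34 mL/min → 30% of 1500 mg = 450 mg.
Total = 240 + 450 = 690 mg.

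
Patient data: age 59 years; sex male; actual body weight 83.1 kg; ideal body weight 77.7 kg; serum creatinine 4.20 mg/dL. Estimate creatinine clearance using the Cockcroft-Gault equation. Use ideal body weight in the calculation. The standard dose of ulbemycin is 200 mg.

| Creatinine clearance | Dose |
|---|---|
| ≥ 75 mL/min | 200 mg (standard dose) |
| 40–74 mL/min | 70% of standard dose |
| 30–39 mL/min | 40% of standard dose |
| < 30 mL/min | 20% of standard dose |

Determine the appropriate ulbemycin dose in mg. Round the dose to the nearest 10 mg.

CrCl = (140 − 59) × 77.7 / (72 × 4.2) = 6293.7 / 302.40 ≈ 20.8 mL/min
CrCl ≈ 21 mL/min → bracket < 30 mL/min.
20% of 200 mg = 40 mg

40 mg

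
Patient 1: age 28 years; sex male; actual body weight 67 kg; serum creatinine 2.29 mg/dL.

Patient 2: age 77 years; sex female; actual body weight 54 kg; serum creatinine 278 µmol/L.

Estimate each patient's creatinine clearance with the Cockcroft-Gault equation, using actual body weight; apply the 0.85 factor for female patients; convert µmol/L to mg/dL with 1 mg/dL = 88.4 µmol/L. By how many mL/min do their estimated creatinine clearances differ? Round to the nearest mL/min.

Patient 1: CrCl = (140 − 28) × 67 / (72 × 2.29) = 7504.0 / 164.88 ≈ 45.5 mL/min
Patient 2: SCr = 278 / 88.4 = 3.145 mg/dL
Patient 2: CrCl = (140 − 77) × 54 / (72 × 3.145) × 0.85 = 3402.0 / 226.44 × 0.85 ≈ 12.8 mL/min
|45.5 − 12.8| = 32.7 mL/min

33 mL/min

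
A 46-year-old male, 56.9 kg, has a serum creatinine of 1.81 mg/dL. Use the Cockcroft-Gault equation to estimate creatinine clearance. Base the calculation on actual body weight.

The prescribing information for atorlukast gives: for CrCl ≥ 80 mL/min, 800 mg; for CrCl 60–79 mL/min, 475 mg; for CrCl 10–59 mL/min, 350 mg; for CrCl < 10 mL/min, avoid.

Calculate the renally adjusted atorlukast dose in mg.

350 mg

CrCl = (140 − 46) × 56.9 / (72 × 1.81) = 5348.6 / 130.32 ≈ 41.0 mL/min
CrCl ≈ 41 mL/min → bracket 10–59 mL/min.
Dose for this bracket: 350 mg.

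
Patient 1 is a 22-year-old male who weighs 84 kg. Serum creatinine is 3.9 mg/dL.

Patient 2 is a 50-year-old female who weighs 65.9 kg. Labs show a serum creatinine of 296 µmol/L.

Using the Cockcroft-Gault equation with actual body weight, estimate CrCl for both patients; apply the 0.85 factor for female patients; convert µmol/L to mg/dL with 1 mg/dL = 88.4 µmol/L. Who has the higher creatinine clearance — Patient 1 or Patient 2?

Patient 1

Patient 1: CrCl = (140 − 22) × 84 / (72 × 3.9) = 9912.0 / 280.80 ≈ 35.3 mL/min
Patient 2: SCr = 296 / 88.4 = 3.348 mg/dL
Patient 2: CrCl = (140 − 50) × 65.9 / (72 × 3.348) × 0.85 = 5931.0 / 241.06 × 0.85 ≈ 20.9 mL/min
35.3 vs 20.9 mL/min → Patient 1 is higher.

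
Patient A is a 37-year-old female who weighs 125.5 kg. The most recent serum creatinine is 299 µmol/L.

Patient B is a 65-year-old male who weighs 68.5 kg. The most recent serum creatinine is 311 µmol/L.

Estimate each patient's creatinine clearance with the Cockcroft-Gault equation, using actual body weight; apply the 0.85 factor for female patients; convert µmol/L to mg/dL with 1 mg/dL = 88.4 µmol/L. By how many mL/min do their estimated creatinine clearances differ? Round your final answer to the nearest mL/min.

25 mL/min

Patient A: SCr = 299 / 88.4 = 3.382 mg/dL
Patient A: CrCl = (140 − 37) × 125.5 / (72 × 3.382) × 0.85 = 12926.5 / 243.50 × 0.85 ≈ 45.1 mL/min
Patient B: SCr = 311 / 88.4 = 3.518 mg/dL
Patient B: CrCl = (140 − 65) × 68.5 / (72 × 3.518) = 5137.5 / 253.30 ≈ 20.3 mL/min
|45.1 − 20.3| = 24.8 mL/min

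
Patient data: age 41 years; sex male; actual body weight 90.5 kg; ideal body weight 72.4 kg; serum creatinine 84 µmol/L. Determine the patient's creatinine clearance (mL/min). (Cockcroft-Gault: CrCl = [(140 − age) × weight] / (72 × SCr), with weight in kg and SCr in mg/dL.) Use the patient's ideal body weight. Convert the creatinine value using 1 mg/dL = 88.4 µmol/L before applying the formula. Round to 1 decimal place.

SCr = 84 / 88.4 = 0.95 mg/dL
CrCl = (140 − 41) × 72.4 / (72 × 0.95) = 7167.6 / 68.40 ≈ 104.8 mL/min

104.8 mL/min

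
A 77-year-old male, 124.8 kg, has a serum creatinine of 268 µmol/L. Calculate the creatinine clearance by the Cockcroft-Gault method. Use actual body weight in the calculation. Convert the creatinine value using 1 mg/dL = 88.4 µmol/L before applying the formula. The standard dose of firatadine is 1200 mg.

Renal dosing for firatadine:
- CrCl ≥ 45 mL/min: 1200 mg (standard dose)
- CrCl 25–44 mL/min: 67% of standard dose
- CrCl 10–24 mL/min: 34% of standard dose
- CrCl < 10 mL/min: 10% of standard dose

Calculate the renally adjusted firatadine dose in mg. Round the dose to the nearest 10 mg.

SCr = 268 / 88.4 = 3.032 mg/dL
CrCl = (140 − 77) × 124.8 / (72 × 3.032) = 7862.4 / 218.30 ≈ 36.0 mL/min
CrCl ≈ 36 mL/min → bracket 25–44 mL/min.
67% of 1200 mg = 804 mg → 800 mg

800 mg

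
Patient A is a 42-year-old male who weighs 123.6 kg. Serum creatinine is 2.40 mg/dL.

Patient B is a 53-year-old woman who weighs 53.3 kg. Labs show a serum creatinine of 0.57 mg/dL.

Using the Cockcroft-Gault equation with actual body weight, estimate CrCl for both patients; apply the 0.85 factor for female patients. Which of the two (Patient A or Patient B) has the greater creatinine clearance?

Patient A: CrCl = (140 − 42) × 123.6 / (72 × 2.4) = 12112.8 / 172.80 ≈ 70.1 mL/min
Patient B: CrCl = (140 − 53) × 53.3 / (72 × 0.57) × 0.85 = 4637.1 / 41.04 × 0.85 ≈ 96.0 mL/min
70.1 vs 96.0 mL/min → Patient B is higher.

Patient B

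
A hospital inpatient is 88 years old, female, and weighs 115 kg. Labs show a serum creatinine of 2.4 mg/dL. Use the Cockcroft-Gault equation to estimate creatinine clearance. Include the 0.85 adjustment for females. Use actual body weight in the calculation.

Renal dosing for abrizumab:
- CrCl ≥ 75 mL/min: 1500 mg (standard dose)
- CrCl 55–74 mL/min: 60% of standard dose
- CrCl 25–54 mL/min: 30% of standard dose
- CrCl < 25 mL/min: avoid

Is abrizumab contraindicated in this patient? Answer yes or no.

no

CrCl = (140 − 88) × 115 / (72 × 2.4) × 0.85 = 5980.0 / 172.80 × 0.85 ≈ 29.4 mL/min
CrCl ≈ 29 mL/min, which is ≥ 25 mL/min.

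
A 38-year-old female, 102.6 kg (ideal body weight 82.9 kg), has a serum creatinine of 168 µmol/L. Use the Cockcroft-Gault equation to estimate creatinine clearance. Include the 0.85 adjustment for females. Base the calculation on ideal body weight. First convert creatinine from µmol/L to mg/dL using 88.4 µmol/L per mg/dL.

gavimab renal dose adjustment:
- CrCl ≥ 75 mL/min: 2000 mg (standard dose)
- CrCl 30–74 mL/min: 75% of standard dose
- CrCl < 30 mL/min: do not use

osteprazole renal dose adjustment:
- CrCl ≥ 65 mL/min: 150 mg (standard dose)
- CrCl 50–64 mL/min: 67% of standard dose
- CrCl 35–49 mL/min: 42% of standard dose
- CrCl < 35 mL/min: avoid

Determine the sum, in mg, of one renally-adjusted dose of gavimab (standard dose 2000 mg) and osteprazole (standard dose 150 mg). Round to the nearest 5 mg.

SCr = 168 / 88.4 = 1.9 mg/dL
CrCl = (140 − 38) × 82.9 / (72 × 1.9) × 0.85 = 8455.8 / 136.80 × 0.85 ≈ 52.5 mL/min
CrCl ≈ 53 mL/min.
gavimab: 30–74 mL/min → 75% of 2000 mg = 1500 mg.
osteprazole: 50–64 mL/min → 67% of 150 mg = 100.5 mg.
Total = 1500 + 100.5 = 1600.5 mg.

1600 mg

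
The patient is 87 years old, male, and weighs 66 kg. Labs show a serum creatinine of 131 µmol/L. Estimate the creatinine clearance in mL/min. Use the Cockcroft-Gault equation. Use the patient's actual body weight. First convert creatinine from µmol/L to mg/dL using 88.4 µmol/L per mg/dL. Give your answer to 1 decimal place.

SCr = 131 / 88.4 = 1.482 mg/dL
CrCl = (140 − 87) × 66 / (72 × 1.482) = 3498.0 / 106.70 ≈ 32.8 mL/min

32.8 mL/min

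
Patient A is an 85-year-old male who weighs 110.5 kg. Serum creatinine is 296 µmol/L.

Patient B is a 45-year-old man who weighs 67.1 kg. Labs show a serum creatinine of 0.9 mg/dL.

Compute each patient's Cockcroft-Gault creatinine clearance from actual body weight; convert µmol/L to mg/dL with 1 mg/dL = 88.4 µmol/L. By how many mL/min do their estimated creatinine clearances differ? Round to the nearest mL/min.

Patient A: SCr = 296 / 88.4 = 3.348 mg/dL
Patient A: CrCl = (140 − 85) × 110.5 / (72 × 3.348) = 6077.5 / 241.06 ≈ 25.2 mL/min
Patient B: CrCl = (140 − 45) × 67.1 / (72 × 0.9) = 6374.5 / 64.80 ≈ 98.4 mL/min
|25.2 − 98.4| = 73.2 mL/min

73 mL/min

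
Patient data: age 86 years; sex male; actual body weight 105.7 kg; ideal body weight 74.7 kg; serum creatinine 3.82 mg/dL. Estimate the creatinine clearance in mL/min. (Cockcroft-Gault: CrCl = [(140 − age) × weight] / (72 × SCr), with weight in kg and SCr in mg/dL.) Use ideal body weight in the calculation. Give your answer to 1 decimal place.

CrCl = (140 − 86) × 74.7 / (72 × 3.82) = 4033.8 / 275.04 ≈ 14.7 mL/min

14.7 mL/min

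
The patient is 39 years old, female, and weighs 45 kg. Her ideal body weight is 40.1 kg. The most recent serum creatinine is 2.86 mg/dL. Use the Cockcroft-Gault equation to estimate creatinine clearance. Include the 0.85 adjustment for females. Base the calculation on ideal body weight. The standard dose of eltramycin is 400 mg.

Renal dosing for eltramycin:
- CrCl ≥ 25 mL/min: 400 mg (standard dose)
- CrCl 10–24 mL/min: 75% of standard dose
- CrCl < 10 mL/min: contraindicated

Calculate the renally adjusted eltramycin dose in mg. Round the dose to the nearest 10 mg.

CrCl = (140 − 39) × 40.1 / (72 × 2.86) × 0.85 = 4050.1 / 205.92 × 0.85 ≈ 16.7 mL/min
CrCl ≈ 17 mL/min → bracket 10–24 mL/min.
75% of 400 mg = 300 mg

300 mg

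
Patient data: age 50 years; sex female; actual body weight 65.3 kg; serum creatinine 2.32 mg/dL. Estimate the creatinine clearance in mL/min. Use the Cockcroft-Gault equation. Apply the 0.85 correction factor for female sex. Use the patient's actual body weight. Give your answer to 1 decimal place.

CrCl = (140 − 50) × 65.3 / (72 × 2.32) × 0.85 = 5877.0 / 167.04 × 0.85 ≈ 29.9 mL/min

29.9 mL/min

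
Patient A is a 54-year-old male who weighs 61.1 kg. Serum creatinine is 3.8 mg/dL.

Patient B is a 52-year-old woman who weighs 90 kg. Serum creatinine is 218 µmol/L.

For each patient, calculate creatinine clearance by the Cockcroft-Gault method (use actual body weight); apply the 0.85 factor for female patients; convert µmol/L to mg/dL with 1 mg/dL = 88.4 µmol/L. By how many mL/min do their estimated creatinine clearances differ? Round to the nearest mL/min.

Patient A: CrCl = (140 − 54) × 61.1 / (72 × 3.8) = 5254.6 / 273.60 ≈ 19.2 mL/min
Patient B: SCr = 218 / 88.4 = 2.466 mg/dL
Patient B: CrCl = (140 − 52) × 90 / (72 × 2.466) × 0.85 = 7920.0 / 177.55 × 0.85 ≈ 37.9 mL/min
|19.2 − 37.9| = 18.7 mL/min

19 mL/min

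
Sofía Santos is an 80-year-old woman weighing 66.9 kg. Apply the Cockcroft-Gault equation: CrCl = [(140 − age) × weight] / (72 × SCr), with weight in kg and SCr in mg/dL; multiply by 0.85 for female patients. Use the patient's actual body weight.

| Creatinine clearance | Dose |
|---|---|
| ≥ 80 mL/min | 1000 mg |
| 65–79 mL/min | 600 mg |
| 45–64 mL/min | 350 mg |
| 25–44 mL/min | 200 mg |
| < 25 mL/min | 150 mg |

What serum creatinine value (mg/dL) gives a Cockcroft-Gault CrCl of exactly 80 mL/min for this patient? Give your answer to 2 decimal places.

0.59 mg/dL

Standard dose requires CrCl ≥ 80 mL/min.
Set (140 − 80) × 66.9 × 0.85 / (72 × SCr) = 80
SCr = (140 − 80) × 66.9 × 0.85 / (72 × 80) = 0.592 mg/dL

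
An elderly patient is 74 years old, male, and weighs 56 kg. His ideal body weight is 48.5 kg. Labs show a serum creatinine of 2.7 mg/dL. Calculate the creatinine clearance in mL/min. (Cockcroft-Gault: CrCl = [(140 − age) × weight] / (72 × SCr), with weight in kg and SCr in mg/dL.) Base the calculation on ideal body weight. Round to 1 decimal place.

16.5 mL/min

CrCl = (140 − 74) × 48.5 / (72 × 2.7) = 3201.0 / 194.40 ≈ 16.5 mL/min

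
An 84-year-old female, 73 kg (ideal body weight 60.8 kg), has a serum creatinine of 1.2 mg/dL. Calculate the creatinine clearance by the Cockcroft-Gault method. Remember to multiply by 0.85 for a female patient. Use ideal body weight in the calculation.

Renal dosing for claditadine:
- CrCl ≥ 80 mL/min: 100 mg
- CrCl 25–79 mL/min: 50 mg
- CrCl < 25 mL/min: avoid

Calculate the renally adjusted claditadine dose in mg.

50 mg

CrCl = (140 − 84) × 60.8 / (72 × 1.2) × 0.85 = 3404.8 / 86.40 × 0.85 ≈ 33.5 mL/min
CrCl ≈ 33 mL/min → bracket 25–79 mL/min.
Dose for this bracket: 50 mg.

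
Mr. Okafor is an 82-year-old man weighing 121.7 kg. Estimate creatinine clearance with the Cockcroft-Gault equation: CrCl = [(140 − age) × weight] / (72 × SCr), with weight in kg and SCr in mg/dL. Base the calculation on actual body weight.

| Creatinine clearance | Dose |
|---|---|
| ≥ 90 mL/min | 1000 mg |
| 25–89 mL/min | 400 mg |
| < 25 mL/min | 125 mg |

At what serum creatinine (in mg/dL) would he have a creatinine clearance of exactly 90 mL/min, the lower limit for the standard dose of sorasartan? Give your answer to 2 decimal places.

Standard dose requires CrCl ≥ 90 mL/min.
Set (140 − 82) × 121.7 / (72 × SCr) = 90
SCr = (140 − 82) × 121.7 / (72 × 90) = 1.089 mg/dL

1.09 mg/dL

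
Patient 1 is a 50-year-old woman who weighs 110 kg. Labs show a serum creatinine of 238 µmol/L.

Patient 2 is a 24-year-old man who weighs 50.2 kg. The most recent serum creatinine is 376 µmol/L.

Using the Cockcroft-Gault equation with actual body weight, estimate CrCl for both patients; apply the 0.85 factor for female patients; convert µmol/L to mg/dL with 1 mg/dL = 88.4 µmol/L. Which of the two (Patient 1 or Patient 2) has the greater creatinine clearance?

Patient 1: SCr = 238 / 88.4 = 2.692 mg/dL
Patient 1: CrCl = (140 − 50) × 110 / (72 × 2.692) × 0.85 = 9900.0 / 193.82 × 0.85 ≈ 43.4 mL/min
Patient 2: SCr = 376 / 88.4 = 4.253 mg/dL
Patient 2: CrCl = (140 − 24) × 50.2 / (72 × 4.253) = 5823.2 / 306.22 ≈ 19.0 mL/min
43.4 vs 19.0 mL/min → Patient 1 is higher.

Patient 1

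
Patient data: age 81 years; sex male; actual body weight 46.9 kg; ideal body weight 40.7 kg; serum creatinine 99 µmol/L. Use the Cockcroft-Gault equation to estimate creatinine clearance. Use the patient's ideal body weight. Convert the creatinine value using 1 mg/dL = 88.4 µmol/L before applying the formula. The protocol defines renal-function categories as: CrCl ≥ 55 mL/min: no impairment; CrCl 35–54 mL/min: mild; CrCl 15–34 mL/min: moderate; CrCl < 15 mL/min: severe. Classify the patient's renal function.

SCr = 99 / 88.4 = 1.12 mg/dL
CrCl = (140 − 81) × 40.7 / (72 × 1.12) = 2401.3 / 80.64 ≈ 29.8 mL/min
30 mL/min falls in the 'moderate' range.

moderate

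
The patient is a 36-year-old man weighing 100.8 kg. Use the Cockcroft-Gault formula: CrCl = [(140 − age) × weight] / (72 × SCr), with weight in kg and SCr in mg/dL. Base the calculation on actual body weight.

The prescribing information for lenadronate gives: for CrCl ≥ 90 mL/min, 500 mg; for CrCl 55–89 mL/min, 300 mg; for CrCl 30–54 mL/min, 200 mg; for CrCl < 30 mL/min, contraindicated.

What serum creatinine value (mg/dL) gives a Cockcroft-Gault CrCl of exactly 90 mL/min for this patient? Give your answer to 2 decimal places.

1.62 mg/dL

Standard dose requires CrCl ≥ 90 mL/min.
Set (140 − 36) × 100.8 / (72 × SCr) = 90
SCr = (140 − 36) × 100.8 / (72 × 90) = 1.618 mg/dL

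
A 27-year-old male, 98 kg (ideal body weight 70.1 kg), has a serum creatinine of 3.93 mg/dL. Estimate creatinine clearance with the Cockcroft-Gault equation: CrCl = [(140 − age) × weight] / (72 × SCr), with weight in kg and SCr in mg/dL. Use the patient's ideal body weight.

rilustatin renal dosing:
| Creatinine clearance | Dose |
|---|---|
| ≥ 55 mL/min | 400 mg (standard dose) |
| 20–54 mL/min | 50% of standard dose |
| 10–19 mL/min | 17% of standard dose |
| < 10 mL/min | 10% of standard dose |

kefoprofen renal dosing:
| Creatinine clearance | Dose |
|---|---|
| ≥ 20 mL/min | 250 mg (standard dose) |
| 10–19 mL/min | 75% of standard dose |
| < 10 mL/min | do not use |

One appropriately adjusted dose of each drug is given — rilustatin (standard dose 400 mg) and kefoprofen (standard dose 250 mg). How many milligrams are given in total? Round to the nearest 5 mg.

450 mg

CrCl = (140 − 27) × 70.1 / (72 × 3.93) = 7921.3 / 282.96 ≈ 28.0 mL/min
CrCl ≈ 28 mL/min.
rilustatin: 20–54 mL/min → 50% of 400 mg = 200 mg.
kefoprofen: ≥ 20 mL/min → 100% of 250 mg = 250 mg.
Total = 200 + 250 = 450 mg.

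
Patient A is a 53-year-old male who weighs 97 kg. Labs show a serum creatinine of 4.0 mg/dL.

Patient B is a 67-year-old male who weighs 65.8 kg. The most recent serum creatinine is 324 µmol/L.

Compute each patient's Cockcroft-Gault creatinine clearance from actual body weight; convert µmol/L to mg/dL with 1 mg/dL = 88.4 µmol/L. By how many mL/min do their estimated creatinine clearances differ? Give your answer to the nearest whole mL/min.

11 mL/min

Patient A: CrCl = (140 − 53) × 97 / (72 × 4) = 8439.0 / 288.00 ≈ 29.3 mL/min
Patient B: SCr = 324 / 88.4 = 3.665 mg/dL
Patient B: CrCl = (140 − 67) × 65.8 / (72 × 3.665) = 4803.4 / 263.88 ≈ 18.2 mL/min
|29.3 − 18.2| = 11.1 mL/min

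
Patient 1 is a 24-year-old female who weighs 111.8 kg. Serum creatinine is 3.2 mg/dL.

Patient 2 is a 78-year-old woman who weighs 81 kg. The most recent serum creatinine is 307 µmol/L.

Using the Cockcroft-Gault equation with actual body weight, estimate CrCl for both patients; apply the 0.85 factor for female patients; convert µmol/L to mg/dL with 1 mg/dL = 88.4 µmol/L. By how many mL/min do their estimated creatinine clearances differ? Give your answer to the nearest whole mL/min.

31 mL/min

Patient 1: CrCl = (140 − 24) × 111.8 / (72 × 3.2) × 0.85 = 12968.8 / 230.40 × 0.85 ≈ 47.8 mL/min
Patient 2: SCr = 307 / 88.4 = 3.473 mg/dL
Patient 2: CrCl = (140 − 78) × 81 / (72 × 3.473) × 0.85 = 5022.0 / 250.06 × 0.85 ≈ 17.1 mL/min
|47.8 − 17.1| = 30.7 mL/min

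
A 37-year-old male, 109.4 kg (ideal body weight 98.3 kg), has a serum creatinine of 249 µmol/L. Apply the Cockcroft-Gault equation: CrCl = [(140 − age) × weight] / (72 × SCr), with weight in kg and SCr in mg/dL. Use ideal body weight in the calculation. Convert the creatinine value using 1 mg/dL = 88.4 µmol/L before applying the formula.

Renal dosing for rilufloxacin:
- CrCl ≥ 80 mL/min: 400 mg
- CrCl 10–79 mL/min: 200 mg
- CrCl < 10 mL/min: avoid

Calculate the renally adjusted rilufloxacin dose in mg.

SCr = 249 / 88.4 = 2.817 mg/dL
CrCl = (140 − 37) × 98.3 / (72 × 2.817) = 10124.9 / 202.82 ≈ 49.9 mL/min
CrCl ≈ 50 mL/min → bracket 10–79 mL/min.
Dose for this bracket: 200 mg.

200 mg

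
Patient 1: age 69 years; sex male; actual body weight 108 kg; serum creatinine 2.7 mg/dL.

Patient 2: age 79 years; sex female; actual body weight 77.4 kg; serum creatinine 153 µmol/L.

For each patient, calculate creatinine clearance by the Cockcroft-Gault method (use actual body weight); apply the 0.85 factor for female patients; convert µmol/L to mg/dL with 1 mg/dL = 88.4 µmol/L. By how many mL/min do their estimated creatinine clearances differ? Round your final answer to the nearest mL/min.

7 mL/min

Patient 1: CrCl = (140 − 69) × 108 / (72 × 2.7) = 7668.0 / 194.40 ≈ 39.4 mL/min
Patient 2: SCr = 153 / 88.4 = 1.731 mg/dL
Patient 2: CrCl = (140 − 79) × 77.4 / (72 × 1.731) × 0.85 = 4721.4 / 124.63 × 0.85 ≈ 32.2 mL/min
|39.4 − 32.2| = 7.2 mL/min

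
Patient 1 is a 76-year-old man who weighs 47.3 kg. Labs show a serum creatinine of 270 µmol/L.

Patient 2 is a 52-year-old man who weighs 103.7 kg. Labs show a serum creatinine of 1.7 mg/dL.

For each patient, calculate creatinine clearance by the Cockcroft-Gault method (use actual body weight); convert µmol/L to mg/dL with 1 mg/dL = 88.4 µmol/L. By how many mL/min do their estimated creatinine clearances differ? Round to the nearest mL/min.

Patient 1: SCr = 270 / 88.4 = 3.054 mg/dL
Patient 1: CrCl = (140 − 76) × 47.3 / (72 × 3.054) = 3027.2 / 219.89 ≈ 13.8 mL/min
Patient 2: CrCl = (140 − 52) × 103.7 / (72 × 1.7) = 9125.6 / 122.40 ≈ 74.6 mL/min
|13.8 − 74.6| = 60.8 mL/min

61 mL/min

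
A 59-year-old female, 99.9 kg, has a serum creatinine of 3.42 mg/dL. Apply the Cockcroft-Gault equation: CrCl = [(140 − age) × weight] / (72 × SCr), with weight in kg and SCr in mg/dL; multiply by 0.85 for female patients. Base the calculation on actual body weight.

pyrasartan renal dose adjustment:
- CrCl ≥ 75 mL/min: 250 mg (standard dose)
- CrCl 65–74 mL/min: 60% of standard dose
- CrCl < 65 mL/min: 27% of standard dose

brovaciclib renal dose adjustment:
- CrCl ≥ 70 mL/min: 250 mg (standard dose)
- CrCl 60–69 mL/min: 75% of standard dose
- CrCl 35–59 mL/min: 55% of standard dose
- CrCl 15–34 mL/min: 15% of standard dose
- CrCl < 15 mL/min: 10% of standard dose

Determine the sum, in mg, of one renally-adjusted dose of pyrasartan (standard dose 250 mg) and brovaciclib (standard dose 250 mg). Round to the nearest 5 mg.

CrCl = (140 − 59) × 99.9 / (72 × 3.42) × 0.85 = 8091.9 / 246.24 × 0.85 ≈ 27.9 mL/min
CrCl ≈ 28 mL/min.
pyrasartan: < 65 mL/min → 27% of 250 mg = 67.5 mg.
brovaciclib: 15–34 mL/min → 15% of 250 mg = 37.5 mg.
Total = 67.5 + 37.5 = 105 mg.

105 mg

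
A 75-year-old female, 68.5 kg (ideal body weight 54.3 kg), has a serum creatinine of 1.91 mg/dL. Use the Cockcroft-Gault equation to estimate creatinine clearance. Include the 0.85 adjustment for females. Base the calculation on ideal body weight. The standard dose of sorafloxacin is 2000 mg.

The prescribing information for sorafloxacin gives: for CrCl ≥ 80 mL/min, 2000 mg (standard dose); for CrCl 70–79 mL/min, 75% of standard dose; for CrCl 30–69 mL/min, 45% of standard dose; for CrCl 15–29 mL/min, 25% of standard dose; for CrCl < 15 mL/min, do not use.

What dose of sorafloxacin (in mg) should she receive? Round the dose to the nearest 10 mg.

CrCl = (140 − 75) × 54.3 / (72 × 1.91) × 0.85 = 3529.5 / 137.52 × 0.85 ≈ 21.8 mL/min
CrCl ≈ 22 mL/min → bracket 15–29 mL/min.
25% of 2000 mg = 500 mg

500 mg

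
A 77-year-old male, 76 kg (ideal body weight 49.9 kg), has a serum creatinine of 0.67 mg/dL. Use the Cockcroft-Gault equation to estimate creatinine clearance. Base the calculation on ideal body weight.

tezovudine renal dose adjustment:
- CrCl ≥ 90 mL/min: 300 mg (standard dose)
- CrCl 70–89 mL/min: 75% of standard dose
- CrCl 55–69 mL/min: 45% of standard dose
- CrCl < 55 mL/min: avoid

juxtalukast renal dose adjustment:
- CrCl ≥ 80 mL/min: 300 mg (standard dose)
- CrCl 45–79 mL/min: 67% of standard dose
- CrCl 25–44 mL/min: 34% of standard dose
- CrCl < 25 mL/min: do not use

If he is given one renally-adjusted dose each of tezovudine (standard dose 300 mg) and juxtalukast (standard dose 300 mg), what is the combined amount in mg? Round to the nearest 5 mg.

335 mg

CrCl = (140 − 77) × 49.9 / (72 × 0.67) = 3143.7 / 48.24 ≈ 65.2 mL/min
CrCl ≈ 65 mL/min.
tezovudine: 55–69 mL/min → 45% of 300 mg = 135 mg.
juxtalukast: 45–79 mL/min → 67% of 300 mg = 201 mg.
Total = 135 + 201 = 336 mg.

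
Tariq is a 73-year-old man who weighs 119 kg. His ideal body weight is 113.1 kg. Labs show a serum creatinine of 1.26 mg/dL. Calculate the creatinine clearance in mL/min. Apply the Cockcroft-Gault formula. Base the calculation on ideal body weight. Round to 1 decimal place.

83.5 mL/min

CrCl = (140 − 73) × 113.1 / (72 × 1.26) = 7577.7 / 90.72 ≈ 83.5 mL/min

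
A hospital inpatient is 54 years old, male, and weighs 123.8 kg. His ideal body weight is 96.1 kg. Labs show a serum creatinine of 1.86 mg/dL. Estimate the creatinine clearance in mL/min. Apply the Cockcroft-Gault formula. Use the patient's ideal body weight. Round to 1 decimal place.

61.7 mL/min

CrCl = (140 − 54) × 96.1 / (72 × 1.86) = 8264.6 / 133.92 ≈ 61.7 mL/min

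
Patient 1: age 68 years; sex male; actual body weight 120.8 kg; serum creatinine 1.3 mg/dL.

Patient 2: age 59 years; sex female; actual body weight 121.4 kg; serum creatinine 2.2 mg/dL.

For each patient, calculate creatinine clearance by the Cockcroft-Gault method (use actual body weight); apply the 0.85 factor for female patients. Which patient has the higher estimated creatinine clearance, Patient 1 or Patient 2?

Patient 1: CrCl = (140 − 68) × 120.8 / (72 × 1.3) = 8697.6 / 93.60 ≈ 92.9 mL/min
Patient 2: CrCl = (140 − 59) × 121.4 / (72 × 2.2) × 0.85 = 9833.4 / 158.40 × 0.85 ≈ 52.8 mL/min
92.9 vs 52.8 mL/min → Patient 1 is higher.

Patient 1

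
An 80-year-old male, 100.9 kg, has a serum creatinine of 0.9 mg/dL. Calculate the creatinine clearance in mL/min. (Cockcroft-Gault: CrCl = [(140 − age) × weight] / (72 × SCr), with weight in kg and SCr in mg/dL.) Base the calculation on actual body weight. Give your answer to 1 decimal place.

CrCl = (140 − 80) × 100.9 / (72 × 0.9) = 6054.0 / 64.80 ≈ 93.4 mL/min

93.4 mL/min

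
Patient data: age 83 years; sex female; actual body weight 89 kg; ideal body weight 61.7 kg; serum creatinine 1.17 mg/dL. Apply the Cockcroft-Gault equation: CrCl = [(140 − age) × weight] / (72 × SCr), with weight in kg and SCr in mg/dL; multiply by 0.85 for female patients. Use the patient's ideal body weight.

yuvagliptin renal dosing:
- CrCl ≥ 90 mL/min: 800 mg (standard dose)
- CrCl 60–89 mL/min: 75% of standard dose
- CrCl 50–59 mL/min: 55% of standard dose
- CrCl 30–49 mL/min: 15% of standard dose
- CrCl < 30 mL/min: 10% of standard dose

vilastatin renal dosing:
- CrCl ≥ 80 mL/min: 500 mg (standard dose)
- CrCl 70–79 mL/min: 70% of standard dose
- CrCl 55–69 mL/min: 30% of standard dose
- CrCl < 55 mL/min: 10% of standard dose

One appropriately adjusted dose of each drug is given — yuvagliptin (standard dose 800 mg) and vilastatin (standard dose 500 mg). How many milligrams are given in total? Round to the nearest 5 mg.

170 mg

CrCl = (140 − 83) × 61.7 / (72 × 1.17) × 0.85 = 3516.9 / 84.24 × 0.85 ≈ 35.5 mL/min
CrCl ≈ 35 mL/min.
yuvagliptin: 30–49 mL/min → 15% of 800 mg = 120 mg.
vilastatin: < 55 mL/min → 10% of 500 mg = 50 mg.
Total = 120 + 50 = 170 mg.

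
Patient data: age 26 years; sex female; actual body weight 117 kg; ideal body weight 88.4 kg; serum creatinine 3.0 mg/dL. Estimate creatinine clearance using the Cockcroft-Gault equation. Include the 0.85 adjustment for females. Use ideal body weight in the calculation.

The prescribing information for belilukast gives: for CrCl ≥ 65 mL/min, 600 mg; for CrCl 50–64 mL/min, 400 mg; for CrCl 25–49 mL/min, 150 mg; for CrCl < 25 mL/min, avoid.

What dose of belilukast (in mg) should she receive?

150 mg

CrCl = (140 − 26) × 88.4 / (72 × 3) × 0.85 = 10077.6 / 216.00 × 0.85 ≈ 39.7 mL/min
CrCl ≈ 40 mL/min → bracket 25–49 mL/min.
Dose for this bracket: 150 mg.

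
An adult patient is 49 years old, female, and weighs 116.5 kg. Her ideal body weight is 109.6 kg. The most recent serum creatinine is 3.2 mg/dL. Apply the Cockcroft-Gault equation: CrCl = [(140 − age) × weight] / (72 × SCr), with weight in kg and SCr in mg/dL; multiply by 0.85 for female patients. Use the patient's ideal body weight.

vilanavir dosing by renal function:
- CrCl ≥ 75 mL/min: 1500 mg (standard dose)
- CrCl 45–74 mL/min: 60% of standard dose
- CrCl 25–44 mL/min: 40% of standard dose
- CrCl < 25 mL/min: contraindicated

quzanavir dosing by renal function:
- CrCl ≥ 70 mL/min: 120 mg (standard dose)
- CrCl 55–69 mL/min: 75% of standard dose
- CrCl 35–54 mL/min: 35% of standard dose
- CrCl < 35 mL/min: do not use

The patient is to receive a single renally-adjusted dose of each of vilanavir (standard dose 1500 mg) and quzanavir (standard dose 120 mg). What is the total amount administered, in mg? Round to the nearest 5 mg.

640 mg

CrCl = (140 − 49) × 109.6 / (72 × 3.2) × 0.85 = 9973.6 / 230.40 × 0.85 ≈ 36.8 mL/min
CrCl ≈ 37 mL/min.
vilanavir: 25–44 mL/min → 40% of 1500 mg = 600 mg.
quzanavir: 35–54 mL/min → 35% of 120 mg = 42 mg.
Total = 600 + 42 = 642 mg.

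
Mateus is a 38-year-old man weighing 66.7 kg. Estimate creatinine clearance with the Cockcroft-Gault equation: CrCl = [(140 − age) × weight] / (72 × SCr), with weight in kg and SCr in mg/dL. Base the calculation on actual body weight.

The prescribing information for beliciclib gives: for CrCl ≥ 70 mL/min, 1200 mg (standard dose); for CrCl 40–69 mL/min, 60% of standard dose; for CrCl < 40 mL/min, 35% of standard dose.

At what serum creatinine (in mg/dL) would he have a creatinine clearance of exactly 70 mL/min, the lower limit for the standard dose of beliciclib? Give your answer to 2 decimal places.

1.35 mg/dL

Standard dose requires CrCl ≥ 70 mL/min.
Set (140 − 38) × 66.7 / (72 × SCr) = 70
SCr = (140 − 38) × 66.7 / (72 × 70) = 1.350 mg/dL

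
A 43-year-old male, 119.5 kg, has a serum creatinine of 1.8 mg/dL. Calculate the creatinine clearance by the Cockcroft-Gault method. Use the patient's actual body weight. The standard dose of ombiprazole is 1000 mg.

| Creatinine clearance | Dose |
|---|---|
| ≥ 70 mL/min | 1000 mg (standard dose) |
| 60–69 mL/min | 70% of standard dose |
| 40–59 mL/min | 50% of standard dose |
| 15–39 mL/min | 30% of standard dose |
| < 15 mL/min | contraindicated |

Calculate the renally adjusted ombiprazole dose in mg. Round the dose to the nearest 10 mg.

CrCl = (140 − 43) × 119.5 / (72 × 1.8) = 11591.5 / 129.60 ≈ 89.4 mL/min
CrCl ≈ 89 mL/min → bracket ≥ 70 mL/min.
100% of 1000 mg = 1000 mg

1000 mg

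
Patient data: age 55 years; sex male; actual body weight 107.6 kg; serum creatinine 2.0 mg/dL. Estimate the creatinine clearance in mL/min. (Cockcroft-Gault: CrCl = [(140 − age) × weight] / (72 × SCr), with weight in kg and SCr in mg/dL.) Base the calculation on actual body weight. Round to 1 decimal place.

63.5 mL/min

CrCl = (140 − 55) × 107.6 / (72 × 2) = 9146.0 / 144.00 ≈ 63.5 mL/min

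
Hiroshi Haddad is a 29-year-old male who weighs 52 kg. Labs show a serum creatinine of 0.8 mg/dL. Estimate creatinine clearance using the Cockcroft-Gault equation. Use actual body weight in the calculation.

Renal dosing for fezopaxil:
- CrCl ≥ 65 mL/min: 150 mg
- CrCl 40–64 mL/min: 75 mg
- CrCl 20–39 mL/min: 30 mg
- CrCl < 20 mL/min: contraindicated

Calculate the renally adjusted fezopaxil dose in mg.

150 mg

CrCl = (140 − 29) × 52 / (72 × 0.8) = 5772.0 / 57.60 ≈ 100.2 mL/min
CrCl ≈ 100 mL/min → bracket ≥ 65 mL/min.
Dose for this bracket: 150 mg.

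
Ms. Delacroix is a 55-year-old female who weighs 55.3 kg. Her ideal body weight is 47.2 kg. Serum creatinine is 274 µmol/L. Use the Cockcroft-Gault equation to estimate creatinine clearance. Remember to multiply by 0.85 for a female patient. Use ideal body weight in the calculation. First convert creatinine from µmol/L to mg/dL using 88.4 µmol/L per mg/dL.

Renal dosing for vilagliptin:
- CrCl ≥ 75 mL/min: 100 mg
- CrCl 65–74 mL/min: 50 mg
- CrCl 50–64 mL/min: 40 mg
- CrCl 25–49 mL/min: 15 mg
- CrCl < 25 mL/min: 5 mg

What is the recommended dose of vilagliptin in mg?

SCr = 274 / 88.4 = 3.1 mg/dL
CrCl = (140 − 55) × 47.2 / (72 × 3.1) × 0.85 = 4012.0 / 223.20 × 0.85 ≈ 15.3 mL/min
CrCl ≈ 15 mL/min → bracket < 25 mL/min.
Dose for this bracket: 5 mg.

5 mg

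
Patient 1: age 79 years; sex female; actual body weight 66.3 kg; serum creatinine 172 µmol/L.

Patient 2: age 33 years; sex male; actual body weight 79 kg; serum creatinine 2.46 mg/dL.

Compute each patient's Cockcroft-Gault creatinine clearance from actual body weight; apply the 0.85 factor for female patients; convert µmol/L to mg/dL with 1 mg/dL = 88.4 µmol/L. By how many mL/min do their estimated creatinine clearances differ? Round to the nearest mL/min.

Patient 1: SCr = 172 / 88.4 = 1.946 mg/dL
Patient 1: CrCl = (140 − 79) × 66.3 / (72 × 1.946) × 0.85 = 4044.3 / 140.11 × 0.85 ≈ 24.5 mL/min
Patient 2: CrCl = (140 − 33) × 79 / (72 × 2.46) = 8453.0 / 177.12 ≈ 47.7 mL/min
|24.5 − 47.7| = 23.2 mL/min

23 mL/min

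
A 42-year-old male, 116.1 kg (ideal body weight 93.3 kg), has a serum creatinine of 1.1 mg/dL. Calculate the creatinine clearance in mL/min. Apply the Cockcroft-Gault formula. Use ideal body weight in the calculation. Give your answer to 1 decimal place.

CrCl = (140 − 42) × 93.3 / (72 × 1.1) = 9143.4 / 79.20 ≈ 115.4 mL/min

115.4 mL/min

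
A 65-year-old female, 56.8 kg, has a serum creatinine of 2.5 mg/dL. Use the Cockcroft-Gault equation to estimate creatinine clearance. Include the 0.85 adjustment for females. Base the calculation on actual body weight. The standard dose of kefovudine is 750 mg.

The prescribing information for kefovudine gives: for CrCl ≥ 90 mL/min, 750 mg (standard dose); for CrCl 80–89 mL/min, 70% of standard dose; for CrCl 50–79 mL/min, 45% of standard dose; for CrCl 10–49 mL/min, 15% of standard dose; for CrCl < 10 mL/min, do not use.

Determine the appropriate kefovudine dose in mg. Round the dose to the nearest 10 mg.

110 mg

CrCl = (140 − 65) × 56.8 / (72 × 2.5) × 0.85 = 4260.0 / 180.00 × 0.85 ≈ 20.1 mL/min
CrCl ≈ 20 mL/min → bracket 10–49 mL/min.
15% of 750 mg = 112.5 mg → 110 mg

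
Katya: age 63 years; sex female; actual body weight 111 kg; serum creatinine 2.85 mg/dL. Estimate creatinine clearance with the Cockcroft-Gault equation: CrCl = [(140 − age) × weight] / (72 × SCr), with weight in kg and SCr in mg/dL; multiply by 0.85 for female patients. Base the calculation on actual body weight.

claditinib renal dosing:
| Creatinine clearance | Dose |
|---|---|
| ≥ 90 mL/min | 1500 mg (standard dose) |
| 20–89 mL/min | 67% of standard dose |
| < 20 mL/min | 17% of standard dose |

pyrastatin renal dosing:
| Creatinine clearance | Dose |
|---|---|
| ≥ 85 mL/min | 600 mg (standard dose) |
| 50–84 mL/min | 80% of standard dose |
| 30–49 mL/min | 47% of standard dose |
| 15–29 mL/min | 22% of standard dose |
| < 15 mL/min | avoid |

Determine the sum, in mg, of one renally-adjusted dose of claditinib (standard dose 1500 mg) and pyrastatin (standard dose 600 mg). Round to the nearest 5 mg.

1285 mg

CrCl = (140 − 63) × 111 / (72 × 2.85) × 0.85 = 8547.0 / 205.20 × 0.85 ≈ 35.4 mL/min
CrCl ≈ 35 mL/min.
claditinib: 20–89 mL/min → 67% of 1500 mg = 1005 mg.
pyrastatin: 30–49 mL/min → 47% of 600 mg = 282 mg.
Total = 1005 + 282 = 1287 mg.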